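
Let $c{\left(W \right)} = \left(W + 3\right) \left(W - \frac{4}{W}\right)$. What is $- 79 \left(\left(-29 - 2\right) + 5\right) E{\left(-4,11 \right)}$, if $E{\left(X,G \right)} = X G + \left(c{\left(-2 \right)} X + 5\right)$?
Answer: $-80106$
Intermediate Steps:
$c{\left(W \right)} = \left(3 + W\right) \left(W - \frac{4}{W}\right)$
$E{\left(X,G \right)} = 5 + G X$ ($E{\left(X,G \right)} = X G + \left(\left(-4 + \left(-2\right)^{2} - \frac{12}{-2} + 3 \left(-2\right)\right) X + 5\right) = G X + \left(\left(-4 + 4 - -6 - 6\right) X + 5\right) = G X + \left(\left(-4 + 4 + 6 - 6\right) X + 5\right) = G X + \left(0 X + 5\right) = G X + \left(0 + 5\right) = G X + 5 = 5 + G X$)
$- 79 \left(\left(-29 - 2\right) + 5\right) E{\left(-4,11 \right)} = - 79 \left(\left(-29 - 2\right) + 5\right) \left(5 + 11 \left(-4\right)\right) = - 79 \left(-31 + 5\right) \left(5 - 44\right) = \left(-79\right) \left(-26\right) \left(-39\right) = 2054 \left(-39\right) = -80106$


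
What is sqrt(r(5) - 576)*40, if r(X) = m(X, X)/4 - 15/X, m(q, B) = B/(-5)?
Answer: 20*I*sqrt(2317) ≈ 962.7*I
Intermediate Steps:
m(q, B) = -B/5 (m(q, B) = B*(-1/5) = -B/5)
r(X) = -15/X - X/20 (r(X) = -X/5/4 - 15/X = -X/5*(1/4) - 15/X = -X/20 - 15/X = -15/X - X/20)
sqrt(r(5) - 576)*40 = sqrt((-15/5 - 1/20*5) - 576)*40 = sqrt((-15*1/5 - 1/4) - 576)*40 = sqrt((-3 - 1/4) - 576)*40 = sqrt(-13/4 - 576)*40 = sqrt(-2317/4)*40 = (I*sqrt(2317)/2)*40 = 20*I*sqrt(2317)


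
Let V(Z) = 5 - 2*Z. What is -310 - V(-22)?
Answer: -359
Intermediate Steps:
-310 - V(-22) = -310 - (5 - 2*(-22)) = -310 - (5 + 44) = -310 - 1*49 = -310 - 49 = -359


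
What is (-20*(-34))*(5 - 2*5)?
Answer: -3400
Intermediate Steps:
(-20*(-34))*(5 - 2*5) = 680*(5 - 10) = 680*(-5) = -3400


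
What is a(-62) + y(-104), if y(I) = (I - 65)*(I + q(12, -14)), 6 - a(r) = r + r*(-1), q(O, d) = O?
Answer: 15554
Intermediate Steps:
a(r) = 6 (a(r) = 6 - (r + r*(-1)) = 6 - (r - r) = 6 - 1*0 = 6 + 0 = 6)
y(I) = (-65 + I)*(12 + I) (y(I) = (I - 65)*(I + 12) = (-65 + I)*(12 + I))
a(-62) + y(-104) = 6 + (-780 + (-104)² - 53*(-104)) = 6 + (-780 + 10816 + 5512) = 6 + 15548 = 15554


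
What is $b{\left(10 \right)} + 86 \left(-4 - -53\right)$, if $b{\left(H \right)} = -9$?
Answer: $4205$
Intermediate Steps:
$b{\left(10 \right)} + 86 \left(-4 - -53\right) = -9 + 86 \left(-4 - -53\right) = -9 + 86 \left(-4 + 53\right) = -9 + 86 \cdot 49 = -9 + 4214 = 4205$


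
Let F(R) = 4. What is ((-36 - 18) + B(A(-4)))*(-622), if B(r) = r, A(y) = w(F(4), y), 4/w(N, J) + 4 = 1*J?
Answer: 33899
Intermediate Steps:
w(N, J) = 4/(-4 + J) (w(N, J) = 4/(-4 + 1*J) = 4/(-4 + J))
A(y) = 4/(-4 + y)
((-36 - 18) + B(A(-4)))*(-622) = ((-36 - 18) + 4/(-4 - 4))*(-622) = (-54 + 4/(-8))*(-622) = (-54 + 4*(-⅛))*(-622) = (-54 - ½)*(-622) = -109/2*(-622) = 33899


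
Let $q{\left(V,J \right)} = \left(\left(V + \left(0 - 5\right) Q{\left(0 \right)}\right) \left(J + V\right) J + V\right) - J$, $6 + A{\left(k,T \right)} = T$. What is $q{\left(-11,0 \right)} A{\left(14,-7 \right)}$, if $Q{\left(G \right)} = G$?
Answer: $143$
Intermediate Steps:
$A{\left(k,T \right)} = -6 + T$
$q{\left(V,J \right)} = V - J + J V \left(J + V\right)$ ($q{\left(V,J \right)} = \left(\left(V + \left(0 - 5\right) 0\right) \left(J + V\right) J + V\right) - J = \left(\left(V - 0\right) \left(J + V\right) J + V\right) - J = \left(\left(V + 0\right) \left(J + V\right) J + V\right) - J = \left(V \left(J + V\right) J + V\right) - J = \left(J V \left(J + V\right) + V\right) - J = \left(V + J V \left(J + V\right)\right) - J = V - J + J V \left(J + V\right)$)
$q{\left(-11,0 \right)} A{\left(14,-7 \right)} = \left(-11 - 0 + 0 \left(-11\right)^{2} - 11 \cdot 0^{2}\right) \left(-6 - 7\right) = \left(-11 + 0 + 0 \cdot 121 - 0\right) \left(-13\right) = \left(-11 + 0 + 0 + 0\right) \left(-13\right) = \left(-11\right) \left(-13\right) = 143$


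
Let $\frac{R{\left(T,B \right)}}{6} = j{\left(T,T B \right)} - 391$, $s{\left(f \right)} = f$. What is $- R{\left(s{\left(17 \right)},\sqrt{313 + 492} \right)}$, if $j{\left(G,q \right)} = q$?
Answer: $2346 - 102 \sqrt{805} \approx -548.0$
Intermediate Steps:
$R{\left(T,B \right)} = -2346 + 6 B T$ ($R{\left(T,B \right)} = 6 \left(T B - 391\right) = 6 \left(B T - 391\right) = 6 \left(-391 + B T\right) = -2346 + 6 B T$)
$- R{\left(s{\left(17 \right)},\sqrt{313 + 492} \right)} = - (-2346 + 6 \sqrt{313 + 492} \cdot 17) = - (-2346 + 6 \sqrt{805} \cdot 17) = - (-2346 + 102 \sqrt{805}) = 2346 - 102 \sqrt{805}$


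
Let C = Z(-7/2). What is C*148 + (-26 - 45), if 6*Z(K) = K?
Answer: -472/3 ≈ -157.33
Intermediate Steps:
Z(K) = K/6
C = -7/12 (C = (-7/2)/6 = (-7*1/2)/6 = (1/6)*(-7/2) = -7/12 ≈ -0.58333)
C*148 + (-26 - 45) = -7/12*148 + (-26 - 45) = -259/3 - 71 = -472/3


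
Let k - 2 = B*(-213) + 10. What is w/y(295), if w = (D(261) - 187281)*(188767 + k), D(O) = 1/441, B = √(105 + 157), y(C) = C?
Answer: -3118286257336/26019 + 1172791064*√262/8673 ≈ -1.1766e+8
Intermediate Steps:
B = √262 ≈ 16.186
D(O) = 1/441
k = 12 - 213*√262 (k = 2 + (√262*(-213) + 10) = 2 + (-213*√262 + 10) = 2 + (10 - 213*√262) = 12 - 213*√262 ≈ -3435.7)
w = -15591431286680/441 + 5863955320*√262/147 (w = (1/441 - 187281)*(188767 + (12 - 213*√262)) = -82590920*(188779 - 213*√262)/441 = -15591431286680/441 + 5863955320*√262/147 ≈ -3.4709e+10)
w/y(295) = (-15591431286680/441 + 5863955320*√262/147)/295 = (-15591431286680/441 + 5863955320*√262/147)*(1/295) = -3118286257336/26019 + 1172791064*√262/8673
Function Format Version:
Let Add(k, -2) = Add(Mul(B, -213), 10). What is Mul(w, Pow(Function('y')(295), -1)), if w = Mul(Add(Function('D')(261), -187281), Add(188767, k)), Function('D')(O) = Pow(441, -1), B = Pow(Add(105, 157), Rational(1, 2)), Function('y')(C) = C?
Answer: Add(Rational(-3118286257336, 26019), Mul(Rational(1172791064, 8673), Pow(262, Rational(1, 2)))) ≈ -1.1766e+8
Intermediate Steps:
B = Pow(262, Rational(1, 2)) ≈ 16.186
Function('D')(O) = Rational(1, 441)
k = Add(12, Mul(-213, Pow(262, Rational(1, 2)))) (k = Add(2, Add(Mul(Pow(262, Rational(1, 2)), -213), 10)) = Add(2, Add(Mul(-213, Pow(262, Rational(1, 2))), 10)) = Add(2, Add(10, Mul(-213, Pow(262, Rational(1, 2))))) = Add(12, Mul(-213, Pow(262, Rational(1, 2)))) ≈ -3435.7)
w = Add(Rational(-15591431286680, 441), Mul(Rational(5863955320, 147), Pow(262, Rational(1, 2)))) (w = Mul(Add(Rational(1, 441), -187281), Add(188767, Add(12, Mul(-213, Pow(262, Rational(1, 2)))))) = Mul(Rational(-82590920, 441), Add(188779, Mul(-213, Pow(262, Rational(1, 2))))) = Add(Rational(-15591431286680, 441), Mul(Rational(5863955320, 147), Pow(262, Rational(1, 2)))) ≈ -3.4709e+10)
Mul(w, Pow(Function('y')(295), -1)) = Mul(Add(Rational(-15591431286680, 441), Mul(Rational(5863955320, 147), Pow(262, Rational(1, 2)))), Pow(295, -1)) = Mul(Add(Rational(-15591431286680, 441), Mul(Rational(5863955320, 147), Pow(262, Rational(1, 2)))), Rational(1, 295)) = Add(Rational(-3118286257336, 26019), Mul(Rational(1172791064, 8673), Pow(262, Rational(1, 2))))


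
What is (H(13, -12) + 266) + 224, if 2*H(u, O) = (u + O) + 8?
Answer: 989/2 ≈ 494.50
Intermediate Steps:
H(u, O) = 4 + O/2 + u/2 (H(u, O) = ((u + O) + 8)/2 = ((O + u) + 8)/2 = (8 + O + u)/2 = 4 + O/2 + u/2)
(H(13, -12) + 266) + 224 = ((4 + (1/2)*(-12) + (1/2)*13) + 266) + 224 = ((4 - 6 + 13/2) + 266) + 224 = (9/2 + 266) + 224 = 541/2 + 224 = 989/2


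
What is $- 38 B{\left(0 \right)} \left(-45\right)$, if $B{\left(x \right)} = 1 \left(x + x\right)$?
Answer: $0$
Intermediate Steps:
$B{\left(x \right)} = 2 x$ ($B{\left(x \right)} = 1 \cdot 2 x = 2 x$)
$- 38 B{\left(0 \right)} \left(-45\right) = - 38 \cdot 2 \cdot 0 \left(-45\right) = \left(-38\right) 0 \left(-45\right) = 0 \left(-45\right) = 0$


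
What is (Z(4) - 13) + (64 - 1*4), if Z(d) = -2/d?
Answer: 93/2 ≈ 46.500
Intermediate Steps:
(Z(4) - 13) + (64 - 1*4) = (-2/4 - 13) + (64 - 1*4) = (-2*¼ - 13) + (64 - 4) = (-½ - 13) + 60 = -27/2 + 60 = 93/2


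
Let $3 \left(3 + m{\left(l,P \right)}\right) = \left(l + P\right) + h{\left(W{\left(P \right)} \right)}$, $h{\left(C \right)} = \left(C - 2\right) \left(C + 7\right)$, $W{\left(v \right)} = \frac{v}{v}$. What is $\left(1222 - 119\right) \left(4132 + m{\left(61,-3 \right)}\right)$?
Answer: $\frac{13718011}{3} \approx 4.5727 \cdot 10^{6}$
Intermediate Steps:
$W{\left(v \right)} = 1$
$h{\left(C \right)} = \left(-2 + C\right) \left(7 + C\right)$
$m{\left(l,P \right)} = - \frac{17}{3} + \frac{P}{3} + \frac{l}{3}$ ($m{\left(l,P \right)} = -3 + \frac{\left(l + P\right) + \left(-14 + 1^{2} + 5 \cdot 1\right)}{3} = -3 + \frac{\left(P + l\right) + \left(-14 + 1 + 5\right)}{3} = -3 + \frac{\left(P + l\right) - 8}{3} = -3 + \frac{-8 + P + l}{3} = -3 + \left(- \frac{8}{3} + \frac{P}{3} + \frac{l}{3}\right) = - \frac{17}{3} + \frac{P}{3} + \frac{l}{3}$)
$\left(1222 - 119\right) \left(4132 + m{\left(61,-3 \right)}\right) = \left(1222 - 119\right) \left(4132 + \left(- \frac{17}{3} + \frac{1}{3} \left(-3\right) + \frac{1}{3} \cdot 61\right)\right) = 1103 \left(4132 - - \frac{41}{3}\right) = 1103 \left(4132 + \frac{41}{3}\right) = 1103 \cdot \frac{12437}{3} = \frac{13718011}{3}$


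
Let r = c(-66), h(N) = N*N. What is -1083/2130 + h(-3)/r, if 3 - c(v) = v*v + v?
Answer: -517999/1014590 ≈ -0.51055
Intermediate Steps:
h(N) = N²
c(v) = 3 - v - v² (c(v) = 3 - (v*v + v) = 3 - (v² + v) = 3 - (v + v²) = 3 + (-v - v²) = 3 - v - v²)
r = -4287 (r = 3 - 1*(-66) - 1*(-66)² = 3 + 66 - 1*4356 = 3 + 66 - 4356 = -4287)
-1083/2130 + h(-3)/r = -1083/2130 + (-3)²/(-4287) = -1083*1/2130 + 9*(-1/4287) = -361/710 - 3/1429 = -517999/1014590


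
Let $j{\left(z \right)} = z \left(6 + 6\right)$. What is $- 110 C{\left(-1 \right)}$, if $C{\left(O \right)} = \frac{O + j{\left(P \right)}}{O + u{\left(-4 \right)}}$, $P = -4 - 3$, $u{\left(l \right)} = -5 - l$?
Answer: $-4675$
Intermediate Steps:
$P = -7$
$j{\left(z \right)} = 12 z$ ($j{\left(z \right)} = z 12 = 12 z$)
$C{\left(O \right)} = \frac{-84 + O}{-1 + O}$ ($C{\left(O \right)} = \frac{O + 12 \left(-7\right)}{O - 1} = \frac{O - 84}{O + \left(-5 + 4\right)} = \frac{-84 + O}{O - 1} = \frac{-84 + O}{-1 + O}$)
$- 110 C{\left(-1 \right)} = - 110 \frac{-84 - 1}{-1 - 1} = - 110 \frac{1}{-2} \left(-85\right) = - 110 \left(\left(- \frac{1}{2}\right) \left(-85\right)\right) = \left(-110\right) \frac{85}{2} = -4675$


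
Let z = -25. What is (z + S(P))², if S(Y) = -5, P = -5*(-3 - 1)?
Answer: 900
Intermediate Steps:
P = 20 (P = -5*(-4) = 20)
(z + S(P))² = (-25 - 5)² = (-30)² = 900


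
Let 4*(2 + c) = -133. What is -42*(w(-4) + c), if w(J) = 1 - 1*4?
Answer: 3213/2 ≈ 1606.5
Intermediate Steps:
c = -141/4 (c = -2 + (¼)*(-133) = -2 - 133/4 = -141/4 ≈ -35.250)
w(J) = -3 (w(J) = 1 - 4 = -3)
-42*(w(-4) + c) = -42*(-3 - 141/4) = -42*(-153/4) = 3213/2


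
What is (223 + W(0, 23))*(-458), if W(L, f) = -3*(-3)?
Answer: -106256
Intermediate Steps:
W(L, f) = 9
(223 + W(0, 23))*(-458) = (223 + 9)*(-458) = 232*(-458) = -106256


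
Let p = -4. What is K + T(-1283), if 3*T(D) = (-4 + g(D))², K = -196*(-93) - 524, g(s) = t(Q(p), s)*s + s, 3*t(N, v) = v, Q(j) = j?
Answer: 2696913281992/27 ≈ 9.9886e+10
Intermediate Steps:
t(N, v) = v/3
g(s) = s + s²/3 (g(s) = (s/3)*s + s = s²/3 + s = s + s²/3)
K = 17704 (K = 18228 - 524 = 17704)
T(D) = (-4 + D*(3 + D)/3)²/3
K + T(-1283) = 17704 + (-12 - 1283*(3 - 1283))²/27 = 17704 + (-12 - 1283*(-1280))²/27 = 17704 + (-12 + 1642240)²/27 = 17704 + (1/27)*1642228² = 17704 + (1/27)*2696912803984 = 17704 + 2696912803984/27 = 2696913281992/27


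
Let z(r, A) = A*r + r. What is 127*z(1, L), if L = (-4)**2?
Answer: 2159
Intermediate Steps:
L = 16
z(r, A) = r + A*r
127*z(1, L) = 127*(1*(1 + 16)) = 127*(1*17) = 127*17 = 2159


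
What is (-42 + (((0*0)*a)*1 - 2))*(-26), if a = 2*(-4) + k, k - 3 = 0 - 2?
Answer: 1144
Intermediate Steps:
k = 1 (k = 3 + (0 - 2) = 3 - 2 = 1)
a = -7 (a = 2*(-4) + 1 = -8 + 1 = -7)
(-42 + (((0*0)*a)*1 - 2))*(-26) = (-42 + (((0*0)*(-7))*1 - 2))*(-26) = (-42 + ((0*(-7))*1 - 2))*(-26) = (-42 + (0*1 - 2))*(-26) = (-42 + (0 - 2))*(-26) = (-42 - 2)*(-26) = -44*(-26) = 1144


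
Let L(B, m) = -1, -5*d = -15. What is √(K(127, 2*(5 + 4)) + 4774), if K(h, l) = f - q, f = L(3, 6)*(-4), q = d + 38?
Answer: √4737 ≈ 68.826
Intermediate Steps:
d = 3 (d = -⅕*(-15) = 3)
q = 41 (q = 3 + 38 = 41)
f = 4 (f = -1*(-4) = 4)
K(h, l) = -37 (K(h, l) = 4 - 1*41 = 4 - 41 = -37)
√(K(127, 2*(5 + 4)) + 4774) = √(-37 + 4774) = √4737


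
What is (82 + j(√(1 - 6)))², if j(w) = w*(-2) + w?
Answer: (82 - I*√5)² ≈ 6719.0 - 366.72*I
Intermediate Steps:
j(w) = -w (j(w) = -2*w + w = -w)
(82 + j(√(1 - 6)))² = (82 - √(1 - 6))² = (82 - √(-5))² = (82 - I*√5)²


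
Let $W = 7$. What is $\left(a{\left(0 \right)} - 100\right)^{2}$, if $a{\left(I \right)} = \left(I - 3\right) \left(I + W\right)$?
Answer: $14641$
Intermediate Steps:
$a{\left(I \right)} = \left(-3 + I\right) \left(7 + I\right)$ ($a{\left(I \right)} = \left(I - 3\right) \left(I + 7\right) = \left(-3 + I\right) \left(7 + I\right)$)
$\left(a{\left(0 \right)} - 100\right)^{2} = \left(\left(-21 + 0^{2} + 4 \cdot 0\right) - 100\right)^{2} = \left(\left(-21 + 0 + 0\right) - 100\right)^{2} = \left(-21 - 100\right)^{2} = \left(-121\right)^{2} = 14641$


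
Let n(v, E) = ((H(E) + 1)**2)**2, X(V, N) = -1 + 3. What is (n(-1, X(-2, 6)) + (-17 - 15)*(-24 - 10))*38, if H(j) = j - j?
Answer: 41382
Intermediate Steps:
H(j) = 0
X(V, N) = 2
n(v, E) = 1 (n(v, E) = ((0 + 1)**2)**2 = (1**2)**2 = 1**2 = 1)
(n(-1, X(-2, 6)) + (-17 - 15)*(-24 - 10))*38 = (1 + (-17 - 15)*(-24 - 10))*38 = (1 - 32*(-34))*38 = (1 + 1088)*38 = 1089*38 = 41382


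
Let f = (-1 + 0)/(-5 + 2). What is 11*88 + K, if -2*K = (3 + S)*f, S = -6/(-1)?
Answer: 1933/2 ≈ 966.50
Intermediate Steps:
S = 6 (S = -6*(-1) = 6)
f = ⅓ (f = -1/(-3) = -1*(-⅓) = ⅓ ≈ 0.33333)
K = -3/2 (K = -(3 + 6)/(2*3) = -9/(2*3) = -½*3 = -3/2 ≈ -1.5000)
11*88 + K = 11*88 - 3/2 = 968 - 3/2 = 1933/2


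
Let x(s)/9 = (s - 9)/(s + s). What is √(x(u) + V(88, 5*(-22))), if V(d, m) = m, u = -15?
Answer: I*√2570/5 ≈ 10.139*I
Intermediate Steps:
x(s) = 9*(-9 + s)/(2*s) (x(s) = 9*((s - 9)/(s + s)) = 9*((-9 + s)/((2*s))) = 9*((-9 + s)*(1/(2*s))) = 9*((-9 + s)/(2*s)) = 9*(-9 + s)/(2*s))
√(x(u) + V(88, 5*(-22))) = √((9/2)*(-9 - 15)/(-15) + 5*(-22)) = √((9/2)*(-1/15)*(-24) - 110) = √(36/5 - 110) = √(-514/5) = I*√2570/5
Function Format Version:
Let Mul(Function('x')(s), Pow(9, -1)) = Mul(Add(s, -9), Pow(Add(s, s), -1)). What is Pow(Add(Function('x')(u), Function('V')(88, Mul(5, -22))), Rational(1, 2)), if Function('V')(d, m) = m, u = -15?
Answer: Mul(Rational(1, 5), I, Pow(2570, Rational(1, 2))) ≈ Mul(10.139, I)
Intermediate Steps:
Function('x')(s) = Mul(Rational(9, 2), Pow(s, -1), Add(-9, s)) (Function('x')(s) = Mul(9, Mul(Add(s, -9), Pow(Add(s, s), -1))) = Mul(9, Mul(Add(-9, s), Pow(Mul(2, s), -1))) = Mul(9, Mul(Add(-9, s), Mul(Rational(1, 2), Pow(s, -1)))) = Mul(9, Mul(Rational(1, 2), Pow(s, -1), Add(-9, s))) = Mul(Rational(9, 2), Pow(s, -1), Add(-9, s)))
Pow(Add(Function('x')(u), Function('V')(88, Mul(5, -22))), Rational(1, 2)) = Pow(Add(Mul(Rational(9, 2), Pow(-15, -1), Add(-9, -15)), Mul(5, -22)), Rational(1, 2)) = Pow(Add(Mul(Rational(9, 2), Rational(-1, 15), -24), -110), Rational(1, 2)) = Pow(Add(Rational(36, 5), -110), Rational(1, 2)) = Pow(Rational(-514, 5), Rational(1, 2)) = Mul(Rational(1, 5), I, Pow(2570, Rational(1, 2)))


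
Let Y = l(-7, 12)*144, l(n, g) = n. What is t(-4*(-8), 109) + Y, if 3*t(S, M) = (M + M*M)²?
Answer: 143757076/3 ≈ 4.7919e+7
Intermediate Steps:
t(S, M) = (M + M²)²/3 (t(S, M) = (M + M*M)²/3 = (M + M²)²/3)
Y = -1008 (Y = -7*144 = -1008)
t(-4*(-8), 109) + Y = (⅓)*109²*(1 + 109)² - 1008 = (⅓)*11881*110² - 1008 = (⅓)*11881*12100 - 1008 = 143760100/3 - 1008 = 143757076/3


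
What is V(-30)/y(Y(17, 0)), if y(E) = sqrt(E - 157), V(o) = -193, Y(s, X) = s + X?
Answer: 193*I*sqrt(35)/70 ≈ 16.311*I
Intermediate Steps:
Y(s, X) = X + s
y(E) = sqrt(-157 + E)
V(-30)/y(Y(17, 0)) = -193/sqrt(-157 + (0 + 17)) = -193/sqrt(-157 + 17) = -193*(-I*sqrt(35)/70) = -(-193)*I*sqrt(35)/70 = 193*I*sqrt(35)/70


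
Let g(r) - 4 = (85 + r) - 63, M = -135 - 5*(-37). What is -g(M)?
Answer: -76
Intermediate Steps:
M = 50 (M = -135 - 1*(-185) = -135 + 185 = 50)
g(r) = 26 + r (g(r) = 4 + ((85 + r) - 63) = 4 + (22 + r) = 26 + r)
-g(M) = -(26 + 50) = -1*76 = -76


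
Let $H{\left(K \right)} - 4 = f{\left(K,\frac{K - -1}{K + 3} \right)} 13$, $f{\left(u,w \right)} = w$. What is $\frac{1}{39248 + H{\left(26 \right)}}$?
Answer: $\frac{29}{1138659} \approx 2.5469 \cdot 10^{-5}$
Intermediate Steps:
$H{\left(K \right)} = 4 + \frac{13 \left(1 + K\right)}{3 + K}$ ($H{\left(K \right)} = 4 + \frac{K - -1}{K + 3} \cdot 13 = 4 + \frac{K + 1}{3 + K} 13 = 4 + \frac{1 + K}{3 + K} 13 = 4 + \frac{13 \left(1 + K\right)}{3 + K}$)
$\frac{1}{39248 + H{\left(26 \right)}} = \frac{1}{39248 + \frac{25 + 17 \cdot 26}{3 + 26}} = \frac{1}{39248 + \frac{25 + 442}{29}} = \frac{1}{39248 + \frac{1}{29} \cdot 467} = \frac{1}{39248 + \frac{467}{29}} = \frac{1}{\frac{1138659}{29}} = \frac{29}{1138659}$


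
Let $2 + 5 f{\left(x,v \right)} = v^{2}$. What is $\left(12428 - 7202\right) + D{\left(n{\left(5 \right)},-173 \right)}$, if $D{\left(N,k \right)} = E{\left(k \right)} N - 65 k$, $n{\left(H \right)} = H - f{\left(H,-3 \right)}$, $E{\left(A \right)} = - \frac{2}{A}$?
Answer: $\frac{14247451}{865} \approx 16471.0$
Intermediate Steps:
$f{\left(x,v \right)} = - \frac{2}{5} + \frac{v^{2}}{5}$
$n{\left(H \right)} = - \frac{7}{5} + H$ ($n{\left(H \right)} = H - \left(- \frac{2}{5} + \frac{\left(-3\right)^{2}}{5}\right) = H - \left(- \frac{2}{5} + \frac{1}{5} \cdot 9\right) = H - \left(- \frac{2}{5} + \frac{9}{5}\right) = H - \frac{7}{5} = - \frac{7}{5} + H$)
$D{\left(N,k \right)} = - 65 k - \frac{2 N}{k}$ ($D{\left(N,k \right)} = - \frac{2}{k} N - 65 k = - \frac{2 N}{k} - 65 k = - 65 k - \frac{2 N}{k}$)
$\left(12428 - 7202\right) + D{\left(n{\left(5 \right)},-173 \right)} = \left(12428 - 7202\right) - \left(-11245 + \frac{2 \left(- \frac{7}{5} + 5\right)}{-173}\right) = 5226 + \left(11245 - \frac{36}{5} \left(- \frac{1}{173}\right)\right) = 5226 + \left(11245 + \frac{36}{865}\right) = 5226 + \frac{9726961}{865} = \frac{14247451}{865}$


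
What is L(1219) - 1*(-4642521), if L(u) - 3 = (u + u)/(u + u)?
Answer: 4642525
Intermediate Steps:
L(u) = 4 (L(u) = 3 + (u + u)/(u + u) = 3 + (2*u)/((2*u)) = 3 + (2*u)*(1/(2*u)) = 3 + 1 = 4)
L(1219) - 1*(-4642521) = 4 - 1*(-4642521) = 4 + 4642521 = 4642525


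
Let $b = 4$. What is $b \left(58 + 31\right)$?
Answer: $356$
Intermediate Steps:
$b \left(58 + 31\right) = 4 \left(58 + 31\right) = 4 \cdot 89 = 356$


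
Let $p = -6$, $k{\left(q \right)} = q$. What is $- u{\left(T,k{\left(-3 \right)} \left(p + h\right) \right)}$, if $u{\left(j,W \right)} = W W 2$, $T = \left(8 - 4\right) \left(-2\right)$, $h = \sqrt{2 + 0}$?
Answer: $-684 + 216 \sqrt{2} \approx -378.53$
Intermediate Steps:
$h = \sqrt{2} \approx 1.4142$
$T = -8$ ($T = 4 \left(-2\right) = -8$)
$u{\left(j,W \right)} = 2 W^{2}$ ($u{\left(j,W \right)} = W^{2} \cdot 2 = 2 W^{2}$)
$- u{\left(T,k{\left(-3 \right)} \left(p + h\right) \right)} = - 2 \left(- 3 \left(-6 + \sqrt{2}\right)\right)^{2} = - 2 \left(18 - 3 \sqrt{2}\right)^{2}$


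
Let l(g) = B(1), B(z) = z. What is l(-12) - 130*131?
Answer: -17029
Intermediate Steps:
l(g) = 1
l(-12) - 130*131 = 1 - 130*131 = 1 - 17030 = -17029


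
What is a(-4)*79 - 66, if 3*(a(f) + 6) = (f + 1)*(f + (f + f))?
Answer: 408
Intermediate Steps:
a(f) = -6 + f*(1 + f) (a(f) = -6 + ((f + 1)*(f + (f + f)))/3 = -6 + ((1 + f)*(f + 2*f))/3 = -6 + ((1 + f)*(3*f))/3 = -6 + (3*f*(1 + f))/3 = -6 + f*(1 + f))
a(-4)*79 - 66 = (-6 - 4 + (-4)²)*79 - 66 = (-6 - 4 + 16)*79 - 66 = 6*79 - 66 = 474 - 66 = 408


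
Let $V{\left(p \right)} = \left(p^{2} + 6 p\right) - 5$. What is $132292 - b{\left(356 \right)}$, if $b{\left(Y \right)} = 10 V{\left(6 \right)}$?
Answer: $131622$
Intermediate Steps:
$V{\left(p \right)} = -5 + p^{2} + 6 p$
$b{\left(Y \right)} = 670$ ($b{\left(Y \right)} = 10 \left(-5 + 6^{2} + 6 \cdot 6\right) = 10 \left(-5 + 36 + 36\right) = 10 \cdot 67 = 670$)
$132292 - b{\left(356 \right)} = 132292 - 670 = 131622$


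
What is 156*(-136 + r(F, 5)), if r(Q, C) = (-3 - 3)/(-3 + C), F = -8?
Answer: -21684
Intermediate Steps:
r(Q, C) = -6/(-3 + C)
156*(-136 + r(F, 5)) = 156*(-136 - 6/(-3 + 5)) = 156*(-136 - 6/2) = 156*(-136 - 6*1/2) = 156*(-136 - 3) = 156*(-139) = -21684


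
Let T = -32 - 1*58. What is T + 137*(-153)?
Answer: -21051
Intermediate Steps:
T = -90 (T = -32 - 58 = -90)
T + 137*(-153) = -90 + 137*(-153) = -90 - 20961 = -21051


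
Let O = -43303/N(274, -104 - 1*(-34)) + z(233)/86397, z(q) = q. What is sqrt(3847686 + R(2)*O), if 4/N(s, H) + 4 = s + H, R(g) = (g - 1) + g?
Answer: I*sqrt(2196008856891197)/28799 ≈ 1627.2*I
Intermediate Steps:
R(g) = -1 + 2*g (R(g) = (-1 + g) + g = -1 + 2*g)
N(s, H) = 4/(-4 + H + s) (N(s, H) = 4/(-4 + (s + H)) = 4/(-4 + (H + s)) = 4/(-4 + H + s))
O = -187062464317/86397 (O = -43303/(4/(-4 + (-104 - 1*(-34)) + 274)) + 233/86397 = -43303/(4/(-4 + (-104 + 34) + 274)) + 233*(1/86397) = -43303/(4/(-4 - 70 + 274)) + 233/86397 = -43303/(4/200) + 233/86397 = -43303/(4*(1/200)) + 233/86397 = -43303/1/50 + 233/86397 = -43303*50 + 233/86397 = -2165150 + 233/86397 = -187062464317/86397 ≈ -2.1651e+6)
sqrt(3847686 + R(2)*O) = sqrt(3847686 + (-1 + 2*2)*(-187062464317/86397)) = sqrt(3847686 + (-1 + 4)*(-187062464317/86397)) = sqrt(3847686 + 3*(-187062464317/86397)) = sqrt(3847686 - 187062464317/28799) = sqrt(-76252955203/28799) = I*sqrt(2196008856891197)/28799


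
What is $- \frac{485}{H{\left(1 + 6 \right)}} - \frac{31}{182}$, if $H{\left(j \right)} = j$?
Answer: $- \frac{12641}{182} \approx -69.456$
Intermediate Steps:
$- \frac{485}{H{\left(1 + 6 \right)}} - \frac{31}{182} = - \frac{485}{1 + 6} - \frac{31}{182} = - \frac{485}{7} - \frac{31}{182} = - \frac{12641}{182}$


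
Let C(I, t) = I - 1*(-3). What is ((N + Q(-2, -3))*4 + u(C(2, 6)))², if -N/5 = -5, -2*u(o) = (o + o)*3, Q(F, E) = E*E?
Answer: 14641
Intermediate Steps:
Q(F, E) = E²
C(I, t) = 3 + I (C(I, t) = I + 3 = 3 + I)
u(o) = -3*o (u(o) = -(o + o)*3/2 = -2*o*3/2 = -3*o)
N = 25 (N = -5*(-5) = 25)
((N + Q(-2, -3))*4 + u(C(2, 6)))² = ((25 + (-3)²)*4 - 3*(3 + 2))² = ((25 + 9)*4 - 3*5)² = (34*4 - 15)² = (136 - 15)² = 121² = 14641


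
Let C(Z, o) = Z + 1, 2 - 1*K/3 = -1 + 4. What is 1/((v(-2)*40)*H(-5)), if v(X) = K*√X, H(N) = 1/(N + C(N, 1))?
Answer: -3*I*√2/80 ≈ -0.053033*I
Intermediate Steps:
K = -3 (K = 6 - 3*(-1 + 4) = 6 - 3*3 = 6 - 9 = -3)
C(Z, o) = 1 + Z
H(N) = 1/(1 + 2*N) (H(N) = 1/(N + (1 + N)) = 1/(1 + 2*N))
v(X) = -3*√X
1/((v(-2)*40)*H(-5)) = 1/((-3*I*√2*40)/(1 + 2*(-5))) = 1/((-3*I*√2*40)/(1 - 10)) = 1/((-3*I*√2*40)/(-9)) = 1/(-120*I*√2*(-⅑)) = 1/(40*I*√2/3) = -3*I*√2/80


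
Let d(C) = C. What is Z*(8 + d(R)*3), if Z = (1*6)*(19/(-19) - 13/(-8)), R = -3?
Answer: -15/4 ≈ -3.7500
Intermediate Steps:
Z = 15/4 (Z = 6*(19*(-1/19) - 13*(-⅛)) = 6*(-1 + 13/8) = 6*(5/8) = 15/4 ≈ 3.7500)
Z*(8 + d(R)*3) = 15*(8 - 3*3)/4 = 15*(8 - 9)/4 = (15/4)*(-1) = -15/4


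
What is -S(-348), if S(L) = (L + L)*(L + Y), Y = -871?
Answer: -848424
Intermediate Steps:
S(L) = 2*L*(-871 + L) (S(L) = (L + L)*(L - 871) = (2*L)*(-871 + L) = 2*L*(-871 + L))
-S(-348) = -2*(-348)*(-871 - 348) = -2*(-348)*(-1219) = -1*848424 = -848424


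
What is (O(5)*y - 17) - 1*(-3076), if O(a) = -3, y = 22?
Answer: 2993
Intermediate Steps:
(O(5)*y - 17) - 1*(-3076) = (-3*22 - 17) - 1*(-3076) = (-66 - 17) + 3076 = -83 + 3076 = 2993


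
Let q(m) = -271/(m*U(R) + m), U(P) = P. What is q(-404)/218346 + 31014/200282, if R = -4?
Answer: 4103673265253/26500848784632 ≈ 0.15485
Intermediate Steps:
q(m) = 271/(3*m) (q(m) = -271/(m*(-4) + m) = -271/(-4*m + m) = -271*(-1/(3*m)) = -(-271)/(3*m) = 271/(3*m))
q(-404)/218346 + 31014/200282 = ((271/3)/(-404))/218346 + 31014/200282 = ((271/3)*(-1/404))*(1/218346) + 31014*(1/200282) = -271/1212*1/218346 + 15507/100141 = -271/264635352 + 15507/100141 = 4103673265253/26500848784632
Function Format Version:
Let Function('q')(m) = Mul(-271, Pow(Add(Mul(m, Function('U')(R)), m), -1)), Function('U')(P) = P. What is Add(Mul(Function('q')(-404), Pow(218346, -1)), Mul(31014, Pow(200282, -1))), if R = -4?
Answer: Rational(4103673265253, 26500848784632) ≈ 0.15485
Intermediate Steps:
Function('q')(m) = Mul(Rational(271, 3), Pow(m, -1)) (Function('q')(m) = Mul(-271, Pow(Add(Mul(m, -4), m), -1)) = Mul(-271, Pow(Add(Mul(-4, m), m), -1)) = Mul(-271, Pow(Mul(-3, m), -1)) = Mul(-271, Mul(Rational(-1, 3), Pow(m, -1))) = Mul(Rational(271, 3), Pow(m, -1)))
Add(Mul(Function('q')(-404), Pow(218346, -1)), Mul(31014, Pow(200282, -1))) = Add(Mul(Mul(Rational(271, 3), Pow(-404, -1)), Pow(218346, -1)), Mul(31014, Pow(200282, -1))) = Add(Mul(Mul(Rational(271, 3), Rational(-1, 404)), Rational(1, 218346)), Mul(31014, Rational(1, 200282))) = Add(Mul(Rational(-271, 1212), Rational(1, 218346)), Rational(15507, 100141)) = Add(Rational(-271, 264635352), Rational(15507, 100141)) = Rational(4103673265253, 26500848784632)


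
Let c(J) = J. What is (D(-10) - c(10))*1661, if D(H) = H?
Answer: -33220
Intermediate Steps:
(D(-10) - c(10))*1661 = (-10 - 1*10)*1661 = (-10 - 10)*1661 = -20*1661 = -33220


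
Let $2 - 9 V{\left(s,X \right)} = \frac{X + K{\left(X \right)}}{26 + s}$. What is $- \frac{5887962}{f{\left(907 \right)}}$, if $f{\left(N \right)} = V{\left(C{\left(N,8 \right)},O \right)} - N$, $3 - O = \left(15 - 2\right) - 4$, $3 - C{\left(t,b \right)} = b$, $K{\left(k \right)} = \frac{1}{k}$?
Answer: $\frac{6676948908}{1028249} \approx 6493.5$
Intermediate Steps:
$C{\left(t,b \right)} = 3 - b$
$O = -6$ ($O = 3 - \left(\left(15 - 2\right) - 4\right) = 3 - \left(13 - 4\right) = 3 - 9 = -6$)
$V{\left(s,X \right)} = \frac{2}{9} - \frac{X + \frac{1}{X}}{9 \left(26 + s\right)}$ ($V{\left(s,X \right)} = \frac{2}{9} - \frac{\left(X + \frac{1}{X}\right) \frac{1}{26 + s}}{9} = \frac{2}{9} - \frac{\frac{1}{26 + s} \left(X + \frac{1}{X}\right)}{9} = \frac{2}{9} - \frac{X + \frac{1}{X}}{9 \left(26 + s\right)}$)
$f{\left(N \right)} = \frac{289}{1134} - N$ ($f{\left(N \right)} = \frac{-1 - - 6 \left(-52 - 6 - 2 \left(3 - 8\right)\right)}{9 \left(-6\right) \left(26 + \left(3 - 8\right)\right)} - N = \frac{1}{9} \left(- \frac{1}{6}\right) \frac{1}{26 + \left(3 - 8\right)} \left(-1 - - 6 \left(-52 - 6 - 2 \left(3 - 8\right)\right)\right) - N = \frac{1}{9} \left(- \frac{1}{6}\right) \frac{1}{26 - 5} \left(-1 - - 6 \left(-52 - 6 - -10\right)\right) - N = \frac{1}{9} \left(- \frac{1}{6}\right) \frac{1}{21} \left(-1 - - 6 \left(-52 - 6 + 10\right)\right) - N = \frac{1}{9} \left(- \frac{1}{6}\right) \frac{1}{21} \left(-1 - \left(-6\right) \left(-48\right)\right) - N = \frac{1}{9} \left(- \frac{1}{6}\right) \frac{1}{21} \left(-1 - 288\right) - N = \frac{1}{9} \left(- \frac{1}{6}\right) \frac{1}{21} \left(-289\right) - N = \frac{289}{1134} - N$)
$- \frac{5887962}{f{\left(907 \right)}} = - \frac{5887962}{\frac{289}{1134} - 907} = - \frac{5887962}{- \frac{1028249}{1134}} = \left(-5887962\right) \left(- \frac{1134}{1028249}\right) = \frac{6676948908}{1028249}$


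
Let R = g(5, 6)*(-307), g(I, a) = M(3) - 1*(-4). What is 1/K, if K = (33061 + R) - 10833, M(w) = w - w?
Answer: 1/21000 ≈ 4.7619e-5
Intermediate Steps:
M(w) = 0
g(I, a) = 4 (g(I, a) = 0 - 1*(-4) = 0 + 4 = 4)
R = -1228 (R = 4*(-307) = -1228)
K = 21000 (K = (33061 - 1228) - 10833 = 31833 - 10833 = 21000)
1/K = 1/21000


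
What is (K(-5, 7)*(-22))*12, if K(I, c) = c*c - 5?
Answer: -11616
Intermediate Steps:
K(I, c) = -5 + c**2 (K(I, c) = c**2 - 5 = -5 + c**2)
(K(-5, 7)*(-22))*12 = ((-5 + 7**2)*(-22))*12 = ((-5 + 49)*(-22))*12 = (44*(-22))*12 = -968*12 = -11616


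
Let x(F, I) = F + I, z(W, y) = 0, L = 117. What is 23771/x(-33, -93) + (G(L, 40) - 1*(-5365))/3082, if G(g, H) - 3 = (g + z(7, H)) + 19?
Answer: -36284359/194166 ≈ -186.87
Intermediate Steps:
G(g, H) = 22 + g (G(g, H) = 3 + ((g + 0) + 19) = 3 + (g + 19) = 3 + (19 + g) = 22 + g)
23771/x(-33, -93) + (G(L, 40) - 1*(-5365))/3082 = 23771/(-33 - 93) + ((22 + 117) - 1*(-5365))/3082 = 23771/(-126) + (139 + 5365)*(1/3082) = 23771*(-1/126) + 5504*(1/3082) = -23771/126 + 2752/1541 = -36284359/194166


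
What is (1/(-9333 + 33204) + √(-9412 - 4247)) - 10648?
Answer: -254178407/23871 + I*√13659 ≈ -10648.0 + 116.87*I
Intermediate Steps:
(1/(-9333 + 33204) + √(-9412 - 4247)) - 10648 = (1/23871 + √(-13659)) - 10648 = (1/23871 + I*√13659) - 10648 = -254178407/23871 + I*√13659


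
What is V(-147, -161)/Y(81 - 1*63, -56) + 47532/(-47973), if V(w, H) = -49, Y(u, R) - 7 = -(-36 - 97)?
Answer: -428817/319820 ≈ -1.3408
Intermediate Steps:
Y(u, R) = 140 (Y(u, R) = 7 - (-36 - 97) = 7 - 1*(-133) = 7 + 133 = 140)
V(-147, -161)/Y(81 - 1*63, -56) + 47532/(-47973) = -49/140 + 47532/(-47973) = -49*1/140 + 47532*(-1/47973) = -7/20 - 15844/15991 = -428817/319820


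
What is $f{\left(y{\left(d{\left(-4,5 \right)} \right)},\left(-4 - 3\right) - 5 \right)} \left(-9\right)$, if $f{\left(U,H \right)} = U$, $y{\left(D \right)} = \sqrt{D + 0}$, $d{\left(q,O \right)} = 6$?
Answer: $- 9 \sqrt{6} \approx -22.045$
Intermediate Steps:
$y{\left(D \right)} = \sqrt{D}$
$f{\left(y{\left(d{\left(-4,5 \right)} \right)},\left(-4 - 3\right) - 5 \right)} \left(-9\right) = \sqrt{6} \left(-9\right) = - 9 \sqrt{6}$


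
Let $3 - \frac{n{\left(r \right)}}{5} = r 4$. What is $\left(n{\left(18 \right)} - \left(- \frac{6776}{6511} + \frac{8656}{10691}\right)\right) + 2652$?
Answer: $\frac{160604279007}{69609101} \approx 2307.2$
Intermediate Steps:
$n{\left(r \right)} = 15 - 20 r$ ($n{\left(r \right)} = 15 - 5 r 4 = 15 - 5 \cdot 4 r = 15 - 20 r$)
$\left(n{\left(18 \right)} - \left(- \frac{6776}{6511} + \frac{8656}{10691}\right)\right) + 2652 = \left(\left(15 - 360\right) - \left(- \frac{6776}{6511} + \frac{8656}{10691}\right)\right) + 2652 = \left(\left(15 - 360\right) - - \frac{16083000}{69609101}\right) + 2652 = \left(-345 + \left(\frac{6776}{6511} - \frac{8656}{10691}\right)\right) + 2652 = \left(-345 + \frac{16083000}{69609101}\right) + 2652 = - \frac{23999056845}{69609101} + 2652 = \frac{160604279007}{69609101}$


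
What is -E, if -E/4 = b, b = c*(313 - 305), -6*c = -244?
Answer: 3904/3 ≈ 1301.3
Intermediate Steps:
c = 122/3 (c = -⅙*(-244) = 122/3 ≈ 40.667)
b = 976/3 (b = 122*(313 - 305)/3 = (122/3)*8 = 976/3 ≈ 325.33)
E = -3904/3 (E = -4*976/3 = -3904/3 ≈ -1301.3)
-E = -1*(-3904/3) = 3904/3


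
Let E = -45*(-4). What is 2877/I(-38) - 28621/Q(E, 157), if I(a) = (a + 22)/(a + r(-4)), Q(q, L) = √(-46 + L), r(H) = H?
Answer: 60417/8 - 28621*√111/111 ≈ 4835.5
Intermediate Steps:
E = 180
I(a) = (22 + a)/(-4 + a) (I(a) = (a + 22)/(a - 4) = (22 + a)/(-4 + a))
2877/I(-38) - 28621/Q(E, 157) = 2877/(((22 - 38)/(-4 - 38))) - 28621/√(-46 + 157) = 2877/((-16/(-42))) - 28621*√111/111 = 2877/((-1/42*(-16))) - 28621*√111/111 = 2877/(8/21) - 28621*√111/111 = 2877*(21/8) - 28621*√111/111 = 60417/8 - 28621*√111/111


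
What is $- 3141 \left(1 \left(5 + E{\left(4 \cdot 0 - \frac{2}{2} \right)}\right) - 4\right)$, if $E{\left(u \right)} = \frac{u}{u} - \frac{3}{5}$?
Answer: $- \frac{21987}{5} \approx -4397.4$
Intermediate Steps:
$E{\left(u \right)} = \frac{2}{5}$ ($E{\left(u \right)} = 1 - \frac{3}{5} = \frac{2}{5}$)
$- 3141 \left(1 \left(5 + E{\left(4 \cdot 0 - \frac{2}{2} \right)}\right) - 4\right) = - 3141 \left(1 \left(5 + \frac{2}{5}\right) - 4\right) = - 3141 \left(1 \cdot \frac{27}{5} - 4\right) = - 3141 \left(\frac{27}{5} - 4\right) = \left(-3141\right) \frac{7}{5} = - \frac{21987}{5}$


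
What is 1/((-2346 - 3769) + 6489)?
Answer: 1/374 ≈ 0.0026738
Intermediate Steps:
1/((-2346 - 3769) + 6489) = 1/(-6115 + 6489) = 1/374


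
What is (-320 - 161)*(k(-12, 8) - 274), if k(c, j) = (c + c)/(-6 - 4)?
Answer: 653198/5 ≈ 1.3064e+5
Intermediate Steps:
k(c, j) = -c/5 (k(c, j) = (2*c)/(-10) = (2*c)*(-1/10) = -c/5)
(-320 - 161)*(k(-12, 8) - 274) = (-320 - 161)*(-1/5*(-12) - 274) = -481*(12/5 - 274) = -481*(-1358/5) = 653198/5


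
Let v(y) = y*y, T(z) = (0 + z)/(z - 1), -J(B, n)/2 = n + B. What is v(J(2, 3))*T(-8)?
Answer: 800/9 ≈ 88.889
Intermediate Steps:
J(B, n) = -2*B - 2*n (J(B, n) = -2*(n + B) = -2*(B + n) = -2*B - 2*n)
T(z) = z/(-1 + z)
v(y) = y**2
v(J(2, 3))*T(-8) = (-2*2 - 2*3)**2*(-8/(-1 - 8)) = (-4 - 6)**2*(-8/(-9)) = (-10)**2*(-8*(-1/9)) = 100*(8/9) = 800/9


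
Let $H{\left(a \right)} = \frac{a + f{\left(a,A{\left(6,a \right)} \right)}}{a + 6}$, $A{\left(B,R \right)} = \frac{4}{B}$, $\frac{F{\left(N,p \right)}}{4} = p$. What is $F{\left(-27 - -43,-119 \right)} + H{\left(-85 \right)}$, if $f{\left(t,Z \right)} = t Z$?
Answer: $- \frac{112387}{237} \approx -474.21$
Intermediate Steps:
$F{\left(N,p \right)} = 4 p$
$f{\left(t,Z \right)} = Z t$
$H{\left(a \right)} = \frac{5 a}{3 \left(6 + a\right)}$ ($H{\left(a \right)} = \frac{a + \frac{4}{6} a}{a + 6} = \frac{a + 4 \cdot \frac{1}{6} a}{6 + a} = \frac{a + \frac{2 a}{3}}{6 + a} = \frac{\frac{5}{3} a}{6 + a} = \frac{5 a}{3 \left(6 + a\right)}$)
$F{\left(-27 - -43,-119 \right)} + H{\left(-85 \right)} = 4 \left(-119\right) + \frac{5}{3} \left(-85\right) \frac{1}{6 - 85} = -476 + \frac{5}{3} \left(-85\right) \frac{1}{-79} = -476 + \frac{5}{3} \left(-85\right) \left(- \frac{1}{79}\right) = -476 + \frac{425}{237} = - \frac{112387}{237}$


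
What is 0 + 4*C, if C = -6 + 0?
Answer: -24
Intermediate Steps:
C = -6
0 + 4*C = 0 + 4*(-6) = 0 - 24 = -24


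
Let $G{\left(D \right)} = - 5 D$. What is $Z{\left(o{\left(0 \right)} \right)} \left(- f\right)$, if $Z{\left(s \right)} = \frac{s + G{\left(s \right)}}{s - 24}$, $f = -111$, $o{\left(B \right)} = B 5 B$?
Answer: $0$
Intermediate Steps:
$o{\left(B \right)} = 5 B^{2}$ ($o{\left(B \right)} = 5 B B = 5 B^{2}$)
$Z{\left(s \right)} = - \frac{4 s}{-24 + s}$ ($Z{\left(s \right)} = \frac{s - 5 s}{s - 24} = \frac{\left(-4\right) s}{-24 + s} = - \frac{4 s}{-24 + s}$)
$Z{\left(o{\left(0 \right)} \right)} \left(- f\right) = - \frac{4 \cdot 5 \cdot 0^{2}}{-24 + 5 \cdot 0^{2}} \left(\left(-1\right) \left(-111\right)\right) = - \frac{4 \cdot 5 \cdot 0}{-24 + 5 \cdot 0} \cdot 111 = \left(-4\right) 0 \frac{1}{-24 + 0} \cdot 111 = \left(-4\right) 0 \frac{1}{-24} \cdot 111 = \left(-4\right) 0 \left(- \frac{1}{24}\right) 111 = 0 \cdot 111 = 0$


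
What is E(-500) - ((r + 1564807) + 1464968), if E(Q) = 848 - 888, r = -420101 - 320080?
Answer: -2289634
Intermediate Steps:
r = -740181
E(Q) = -40
E(-500) - ((r + 1564807) + 1464968) = -40 - ((-740181 + 1564807) + 1464968) = -40 - (824626 + 1464968) = -40 - 1*2289594 = -40 - 2289594 = -2289634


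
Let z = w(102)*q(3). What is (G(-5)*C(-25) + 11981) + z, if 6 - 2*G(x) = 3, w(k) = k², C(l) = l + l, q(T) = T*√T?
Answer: 11906 + 31212*√3 ≈ 65967.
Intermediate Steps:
q(T) = T^(3/2)
C(l) = 2*l
G(x) = 3/2 (G(x) = 3 - ½*3 = 3 - 3/2 = 3/2)
z = 31212*√3 (z = 102²*3^(3/2) = 10404*(3*√3) = 31212*√3 ≈ 54061.)
(G(-5)*C(-25) + 11981) + z = (3*(2*(-25))/2 + 11981) + 31212*√3 = ((3/2)*(-50) + 11981) + 31212*√3 = (-75 + 11981) + 31212*√3 = 11906 + 31212*√3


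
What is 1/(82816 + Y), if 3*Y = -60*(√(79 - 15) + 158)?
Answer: 1/79496 ≈ 1.2579e-5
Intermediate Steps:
Y = -3320 (Y = (-60*(√(79 - 15) + 158))/3 = (-60*(√64 + 158))/3 = (-60*(8 + 158))/3 = (-60*166)/3 = (⅓)*(-9960) = -3320)
1/(82816 + Y) = 1/(82816 - 3320) = 1/79496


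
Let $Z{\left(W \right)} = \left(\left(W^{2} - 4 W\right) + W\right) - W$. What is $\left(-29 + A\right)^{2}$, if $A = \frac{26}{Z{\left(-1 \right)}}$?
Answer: $\frac{14161}{25} \approx 566.44$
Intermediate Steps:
$Z{\left(W \right)} = W^{2} - 4 W$ ($Z{\left(W \right)} = \left(W^{2} - 3 W\right) - W = W^{2} - 4 W$)
$A = \frac{26}{5}$ ($A = \frac{26}{\left(-1\right) \left(-4 - 1\right)} = \frac{26}{\left(-1\right) \left(-5\right)} = \frac{26}{5} \approx 5.2$)
$\left(-29 + A\right)^{2} = \left(-29 + \frac{26}{5}\right)^{2} = \left(- \frac{119}{5}\right)^{2} = \frac{14161}{25}$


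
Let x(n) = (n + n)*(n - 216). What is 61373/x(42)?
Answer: -61373/14616 ≈ -4.1990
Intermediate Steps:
x(n) = 2*n*(-216 + n) (x(n) = (2*n)*(-216 + n) = 2*n*(-216 + n))
61373/x(42) = 61373/((2*42*(-216 + 42))) = 61373/((2*42*(-174))) = 61373/(-14616) = 61373*(-1/14616) = -61373/14616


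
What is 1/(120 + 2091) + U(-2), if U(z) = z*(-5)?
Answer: 22111/2211 ≈ 10.000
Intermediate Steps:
U(z) = -5*z
1/(120 + 2091) + U(-2) = 1/(120 + 2091) - 5*(-2) = 1/2211 + 10 = 22111/2211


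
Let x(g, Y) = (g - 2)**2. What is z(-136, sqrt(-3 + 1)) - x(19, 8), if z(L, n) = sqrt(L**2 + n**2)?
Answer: -289 + sqrt(18494) ≈ -153.01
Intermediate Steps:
x(g, Y) = (-2 + g)**2
z(-136, sqrt(-3 + 1)) - x(19, 8) = sqrt((-136)**2 + (sqrt(-3 + 1))**2) - (-2 + 19)**2 = sqrt(18496 + (sqrt(-2))**2) - 1*17**2 = sqrt(18496 + (I*sqrt(2))**2) - 1*289 = sqrt(18496 - 2) - 289 = sqrt(18494) - 289 = -289 + sqrt(18494)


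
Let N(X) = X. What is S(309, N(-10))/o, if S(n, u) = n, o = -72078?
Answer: -103/24026 ≈ -0.0042870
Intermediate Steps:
S(309, N(-10))/o = 309/(-72078) = 309*(-1/72078) = -103/24026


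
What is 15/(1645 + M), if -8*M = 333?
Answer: 120/12827 ≈ 0.0093553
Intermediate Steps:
M = -333/8 (M = -⅛*333 = -333/8 ≈ -41.625)
15/(1645 + M) = 15/(1645 - 333/8) = 15/(12827/8) = 15*(8/12827) = 120/12827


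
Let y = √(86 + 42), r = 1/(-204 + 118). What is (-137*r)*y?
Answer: 548*√2/43 ≈ 18.023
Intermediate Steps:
r = -1/86 (r = 1/(-86) = -1/86 ≈ -0.011628)
y = 8*√2 (y = √128 = 8*√2 ≈ 11.314)
(-137*r)*y = (-137*(-1/86))*(8*√2) = 137*(8*√2)/86 = 548*√2/43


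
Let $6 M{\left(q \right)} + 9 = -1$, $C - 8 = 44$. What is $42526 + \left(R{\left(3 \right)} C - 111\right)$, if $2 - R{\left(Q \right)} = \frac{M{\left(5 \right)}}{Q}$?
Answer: $\frac{382931}{9} \approx 42548.0$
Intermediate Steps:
$C = 52$ ($C = 8 + 44 = 52$)
$M{\left(q \right)} = - \frac{5}{3}$ ($M{\left(q \right)} = - \frac{3}{2} + \frac{1}{6} \left(-1\right) = - \frac{3}{2} - \frac{1}{6} = - \frac{5}{3}$)
$R{\left(Q \right)} = 2 + \frac{5}{3 Q}$ ($R{\left(Q \right)} = 2 - - \frac{5}{3 Q} = 2 + \frac{5}{3 Q}$)
$42526 + \left(R{\left(3 \right)} C - 111\right) = 42526 - \left(111 - \left(2 + \frac{5}{3 \cdot 3}\right) 52\right) = 42526 - \left(111 - \left(2 + \frac{5}{3} \cdot \frac{1}{3}\right) 52\right) = 42526 - \left(111 - \left(2 + \frac{5}{9}\right) 52\right) = 42526 + \left(\frac{23}{9} \cdot 52 - 111\right) = 42526 + \left(\frac{1196}{9} - 111\right) = 42526 + \frac{197}{9} = \frac{382931}{9}$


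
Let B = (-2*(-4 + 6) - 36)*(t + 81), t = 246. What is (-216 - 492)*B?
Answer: 9260640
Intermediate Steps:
B = -13080 (B = (-2*(-4 + 6) - 36)*(246 + 81) = (-2*2 - 36)*327 = (-4 - 36)*327 = -40*327 = -13080)
(-216 - 492)*B = (-216 - 492)*(-13080) = -708*(-13080) = 9260640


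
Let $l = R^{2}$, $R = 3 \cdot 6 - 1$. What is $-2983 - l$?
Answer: $-3272$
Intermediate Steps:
$R = 17$ ($R = 18 - 1 = 17$)
$l = 289$ ($l = 17^{2} = 289$)
$-2983 - l = -2983 - 289 = -3272$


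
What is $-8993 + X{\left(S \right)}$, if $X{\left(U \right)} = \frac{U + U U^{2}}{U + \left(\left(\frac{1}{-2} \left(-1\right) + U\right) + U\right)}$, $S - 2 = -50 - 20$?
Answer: $- \frac{81923}{11} \approx -7447.5$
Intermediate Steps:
$S = -68$ ($S = 2 - 70 = -68$)
$X{\left(U \right)} = \frac{U + U^{3}}{\frac{1}{2} + 3 U}$ ($X{\left(U \right)} = \frac{U + U^{3}}{U + \left(\left(\left(- \frac{1}{2}\right) \left(-1\right) + U\right) + U\right)} = \frac{U + U^{3}}{U + \left(\left(\frac{1}{2} + U\right) + U\right)} = \frac{U + U^{3}}{U + \left(\frac{1}{2} + 2 U\right)} = \frac{U + U^{3}}{\frac{1}{2} + 3 U}$)
$-8993 + X{\left(S \right)} = -8993 + 2 \left(-68\right) \frac{1}{1 + 6 \left(-68\right)} \left(1 + \left(-68\right)^{2}\right) = -8993 + 2 \left(-68\right) \frac{1}{1 - 408} \left(1 + 4624\right) = -8993 + 2 \left(-68\right) \frac{1}{-407} \cdot 4625 = -8993 + 2 \left(-68\right) \left(- \frac{1}{407}\right) 4625 = -8993 + \frac{17000}{11} = - \frac{81923}{11}$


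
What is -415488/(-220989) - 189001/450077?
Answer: 48411483529/33154022051 ≈ 1.4602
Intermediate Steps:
-415488/(-220989) - 189001/450077 = -415488*(-1/220989) - 189001*1/450077 = 138496/73663 - 189001/450077 = 48411483529/33154022051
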